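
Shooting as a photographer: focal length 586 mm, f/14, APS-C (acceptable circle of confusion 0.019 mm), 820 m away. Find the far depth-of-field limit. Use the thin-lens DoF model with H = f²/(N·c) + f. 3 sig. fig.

Hyperfocal distance H = f²/(N·c) + f = 586²/(14 × 0.019) + 586 = 343396/0.266 + 586 ≈ 1291548.4 mm ≈ 1292 m.
Far limit Df = s·(H − f)/(H − s) = 820000 × (1291548.4 − 586) / (1291548.4 − 820000) = 820000 × 1290962.4 / 471548.4 ≈ 2244922 mm ≈ 2240 m.

2240 m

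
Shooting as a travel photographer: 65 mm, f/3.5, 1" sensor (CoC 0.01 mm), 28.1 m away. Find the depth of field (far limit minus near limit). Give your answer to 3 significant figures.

13.8 m

Hyperfocal distance H = f²/(N·c) + f = 65²/(3.5 × 0.01) + 65 = 4225/0.035 + 65 ≈ 120779.3 mm ≈ 120.8 m.
Near limit Dn = s·(H − f)/(H + s − 2f) = 28100 × (120779.3 − 65) / (120779.3 + 28100 − 2 × 65) = 28100 × 120714.3 / 148749.3 ≈ 22804 mm.
Far limit Df = s·(H − f)/(H − s) = 28100 × (120779.3 − 65) / (120779.3 − 28100) = 28100 × 120714.3 / 92679.3 ≈ 36600 mm.
Depth of field = Df − Dn = 36600 − 22804 ≈ 13796 mm ≈ 13.8 m.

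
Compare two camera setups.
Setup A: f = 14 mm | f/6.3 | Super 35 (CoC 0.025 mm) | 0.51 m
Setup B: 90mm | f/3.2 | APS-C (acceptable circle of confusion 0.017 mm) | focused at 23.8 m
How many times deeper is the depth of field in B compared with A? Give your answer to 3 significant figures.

16.1

Setup A: H = 14²/(6.3×0.025) + 14 ≈ 1258.4 mm; DoF = Df − Dn = 847.98 − 364.66 ≈ 483.32 mm.
Setup B: H = 90²/(3.2×0.017) + 90 ≈ 148987.1 mm; DoF = Df − Dn = 28307.6 − 20530.7 ≈ 7776.9 mm.
Ratio = 7776.9 / 483.32 ≈ 16.1.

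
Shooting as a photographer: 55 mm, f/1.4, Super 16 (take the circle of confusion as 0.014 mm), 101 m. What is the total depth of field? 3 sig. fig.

Hyperfocal distance H = f²/(N·c) + f = 55²/(1.4 × 0.014) + 55 = 3025/0.0196 + 55 ≈ 154391.7 mm ≈ 154.4 m.
Near limit Dn = s·(H − f)/(H + s − 2f) = 101000 × (154391.7 − 55) / (154391.7 + 101000 − 2 × 55) = 101000 × 154336.7 / 255281.7 ≈ 61062 mm.
Far limit Df = s·(H − f)/(H − s) = 101000 × (154391.7 − 55) / (154391.7 − 101000) = 101000 × 154336.7 / 53391.7 ≈ 291955 mm.
Depth of field = Df − Dn = 291955 − 61062 ≈ 230893 mm ≈ 231 m.

231 m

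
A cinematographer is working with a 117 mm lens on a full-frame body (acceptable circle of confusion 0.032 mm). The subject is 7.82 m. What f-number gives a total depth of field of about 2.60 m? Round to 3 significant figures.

f/8.99

Write h = H − f = f²/(N·c). The thin-lens limits are Dn = s·h/(h + (s−f)) and Df = s·h/(h − (s−f)), so DoF = Df − Dn = 2·s·(s−f)·h / (h² − (s−f)²).
That is a quadratic in h: DoF·h² − 2·s·(s−f)·h − DoF·(s−f)² = 0 ⇒ h = (s−f)·(s + √(s² + DoF²)) / DoF = 7703 × (7820 + √(7820² + 2600²)) / 2600 = 7703 × (7820 + 8240.90) / 2600 ≈ 47583 mm.
Then N = f²/(c·h) = 117² / (0.032 × 47583) = 13689 / 1522.7 ≈ 8.99.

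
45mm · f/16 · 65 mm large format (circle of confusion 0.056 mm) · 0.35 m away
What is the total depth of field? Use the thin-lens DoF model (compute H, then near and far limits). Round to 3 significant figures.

Hyperfocal distance H = f²/(N·c) + f = 45²/(16 × 0.056) + 45 = 2025/0.896 + 45 ≈ 2305.0 mm ≈ 2.305 m.
Near limit Dn = s·(H − f)/(H + s − 2f) = 350 × (2305.0 − 45) / (2305.0 + 350 − 2 × 45) = 350 × 2260.0 / 2565.0 ≈ 308.383 mm.
Far limit Df = s·(H − f)/(H − s) = 350 × (2305.0 − 45) / (2305.0 − 350) = 350 × 2260.0 / 1955.0 ≈ 404.602 mm.
Depth of field = Df − Dn = 404.602 − 308.383 ≈ 96.219 mm.

96.2 mm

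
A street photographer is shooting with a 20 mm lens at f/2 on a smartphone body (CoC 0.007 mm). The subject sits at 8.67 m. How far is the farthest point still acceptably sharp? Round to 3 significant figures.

Hyperfocal distance H = f²/(N·c) + f = 20²/(2 × 0.007) + 20 = 400/0.014 + 20 ≈ 28591.4 mm ≈ 28.59 m.
Far limit Df = s·(H − f)/(H − s) = 8670 × (28591.4 − 20) / (28591.4 − 8670) = 8670 × 28571.4 / 19921.4 ≈ 12435 mm ≈ 12.4 m.

12.4 m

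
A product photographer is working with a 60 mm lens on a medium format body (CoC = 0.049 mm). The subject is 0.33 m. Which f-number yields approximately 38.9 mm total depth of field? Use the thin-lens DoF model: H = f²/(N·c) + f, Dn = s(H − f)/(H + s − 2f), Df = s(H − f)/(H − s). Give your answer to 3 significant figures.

Write h = H − f = f²/(N·c). The thin-lens limits are Dn = s·h/(h + (s−f)) and Df = s·h/(h − (s−f)), so DoF = Df − Dn = 2·s·(s−f)·h / (h² − (s−f)²).
That is a quadratic in h: DoF·h² − 2·s·(s−f)·h − DoF·(s−f)² = 0 ⇒ h = (s−f)·(s + √(s² + DoF²)) / DoF = 270 × (330 + √(330² + 38.9²)) / 38.9 = 270 × (330 + 332.285) / 38.9 ≈ 4596.8 mm.
Then N = f²/(c·h) = 60² / (0.049 × 4596.8) = 3600 / 225.24 ≈ 16.

f/16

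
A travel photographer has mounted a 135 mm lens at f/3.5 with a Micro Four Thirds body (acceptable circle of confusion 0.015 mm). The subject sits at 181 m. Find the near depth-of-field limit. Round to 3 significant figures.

Hyperfocal distance H = f²/(N·c) + f = 135²/(3.5 × 0.015) + 135 = 18225/0.0525 + 135 ≈ 347277.9 mm ≈ 347.3 m.
Near limit Dn = s·(H − f)/(H + s − 2f) = 181000 × (347277.9 − 135) / (347277.9 + 181000 − 2 × 135) = 181000 × 347142.9 / 528007.9 ≈ 119000 mm ≈ 119 m.

119 m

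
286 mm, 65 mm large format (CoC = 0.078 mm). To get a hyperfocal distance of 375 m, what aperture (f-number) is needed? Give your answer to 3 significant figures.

Rearrange H = f²/(N·c) + f for N: N = f² / ((H − f)·c).
N = 286² / ((375000 − 286) × 0.078) = 81796 / 29228 ≈ 2.80.

f/2.80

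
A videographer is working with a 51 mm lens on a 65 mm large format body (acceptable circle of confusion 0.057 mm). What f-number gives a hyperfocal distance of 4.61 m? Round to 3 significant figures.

Rearrange H = f²/(N·c) + f for N: N = f² / ((H − f)·c).
N = 51² / ((4610 − 51) × 0.057) = 2601 / 259.9 ≈ 10.

f/10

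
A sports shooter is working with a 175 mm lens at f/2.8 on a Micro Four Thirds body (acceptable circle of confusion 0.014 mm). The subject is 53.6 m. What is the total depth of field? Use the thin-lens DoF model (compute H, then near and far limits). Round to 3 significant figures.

Hyperfocal distance H = f²/(N·c) + f = 175²/(2.8 × 0.014) + 175 = 30625/0.0392 + 175 ≈ 781425.0 mm ≈ 781.4 m.
Near limit Dn = s·(H − f)/(H + s − 2f) = 53600 × (781425.0 − 175) / (781425.0 + 53600 − 2 × 175) = 53600 × 781250.0 / 834675.0 ≈ 50169.2 mm.
Far limit Df = s·(H − f)/(H − s) = 53600 × (781425.0 − 175) / (781425.0 − 53600) = 53600 × 781250.0 / 727825.0 ≈ 57534.4 mm.
Depth of field = Df − Dn = 57534.4 − 50169.2 ≈ 7365.2 mm ≈ 7.37 m.

7.37 m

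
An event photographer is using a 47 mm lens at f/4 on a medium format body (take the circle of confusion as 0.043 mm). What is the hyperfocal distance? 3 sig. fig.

Hyperfocal distance H = f²/(N·c) + f = 47²/(4 × 0.043) + 47 = 2209/0.172 + 47 ≈ 12890.0 mm ≈ 12.9 m.

12.9 m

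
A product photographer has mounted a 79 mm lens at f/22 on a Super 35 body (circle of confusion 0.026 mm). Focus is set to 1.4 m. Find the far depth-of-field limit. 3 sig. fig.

Hyperfocal distance H = f²/(N·c) + f = 79²/(22 × 0.026) + 79 = 6241/0.572 + 79 ≈ 10989.8 mm ≈ 10.99 m.
Far limit Df = s·(H − f)/(H − s) = 1400 × (10989.8 − 79) / (10989.8 − 1400) = 1400 × 10910.8 / 9589.8 ≈ 1592.8 mm ≈ 1.59 m.

1.59 m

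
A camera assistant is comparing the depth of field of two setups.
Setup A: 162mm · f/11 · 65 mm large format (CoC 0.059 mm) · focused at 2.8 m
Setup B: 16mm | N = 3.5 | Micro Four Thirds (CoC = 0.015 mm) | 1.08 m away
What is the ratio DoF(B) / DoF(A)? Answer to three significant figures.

1.35

Setup A: H = 162²/(11×0.059) + 162 ≈ 40599.6 mm; DoF = Df − Dn = 2995.41 − 2628.52 ≈ 366.89 mm.
Setup B: H = 16²/(3.5×0.015) + 16 ≈ 4892.2 mm; DoF = Df − Dn = 1381.43 − 886.55 ≈ 494.88 mm.
Ratio = 494.88 / 366.89 ≈ 1.35.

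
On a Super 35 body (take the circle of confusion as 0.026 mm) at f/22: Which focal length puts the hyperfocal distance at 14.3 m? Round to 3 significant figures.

90.2 mm

From H = f²/(N·c) + f, with f ≪ H: f ≈ √(H·N·c) = √(14300 × 22 × 0.026) = √8179.6 ≈ 90.44 mm.
Exact: f² + N·c·f − N·c·H = 0 ⇒ f = (−N·c + √((N·c)² + 4·N·c·H))/2 = (−0.572 + √32719)/2 ≈ 90.156 mm ≈ 90.2 mm.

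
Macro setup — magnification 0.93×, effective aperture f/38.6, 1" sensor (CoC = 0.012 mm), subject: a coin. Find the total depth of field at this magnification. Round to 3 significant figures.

1.07 mm

At magnification m, DoF ≈ 2·N_eff·c/m² = 2 × 38.6 × 0.012 / 0.93² = 0.9264 / 0.8649 ≈ 1.07 mm.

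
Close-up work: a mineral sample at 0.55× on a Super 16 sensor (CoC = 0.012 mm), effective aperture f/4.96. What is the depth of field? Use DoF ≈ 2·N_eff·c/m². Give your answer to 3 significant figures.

0.394 mm

At magnification m, DoF ≈ 2·N_eff·c/m² = 2 × 4.96 × 0.012 / 0.55² = 0.119 / 0.3025 ≈ 0.394 mm.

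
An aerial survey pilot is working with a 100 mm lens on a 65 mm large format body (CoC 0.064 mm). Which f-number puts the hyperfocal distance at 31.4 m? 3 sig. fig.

Rearrange H = f²/(N·c) + f for N: N = f² / ((H − f)·c).
N = 100² / ((31400 − 100) × 0.064) = 10000 / 2003 ≈ 4.99.

f/4.99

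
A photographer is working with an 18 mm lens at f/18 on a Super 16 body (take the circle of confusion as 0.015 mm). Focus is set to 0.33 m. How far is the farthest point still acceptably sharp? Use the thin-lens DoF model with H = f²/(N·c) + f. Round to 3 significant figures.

446 mm

Hyperfocal distance H = f²/(N·c) + f = 18²/(18 × 0.015) + 18 = 324/0.27 + 18 ≈ 1218.0 mm ≈ 1.218 m.
Far limit Df = s·(H − f)/(H − s) = 330 × (1218.0 − 18) / (1218.0 − 330) = 330 × 1200.0 / 888.0 ≈ 445.95 mm.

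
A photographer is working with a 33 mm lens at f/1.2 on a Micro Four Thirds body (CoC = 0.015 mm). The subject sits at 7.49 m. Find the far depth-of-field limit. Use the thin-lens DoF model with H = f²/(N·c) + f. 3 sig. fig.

8.54 m

Hyperfocal distance H = f²/(N·c) + f = 33²/(1.2 × 0.015) + 33 = 1089/0.018 + 33 ≈ 60533.0 mm ≈ 60.53 m.
Far limit Df = s·(H − f)/(H − s) = 7490 × (60533.0 − 33) / (60533.0 − 7490) = 7490 × 60500.0 / 53043.0 ≈ 8543.0 mm ≈ 8.54 m.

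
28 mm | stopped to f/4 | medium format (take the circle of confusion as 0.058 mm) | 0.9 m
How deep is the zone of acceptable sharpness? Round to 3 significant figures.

498 mm

Hyperfocal distance H = f²/(N·c) + f = 28²/(4 × 0.058) + 28 = 784/0.232 + 28 ≈ 3407.3 mm ≈ 3.407 m.
Near limit Dn = s·(H − f)/(H + s − 2f) = 900 × (3407.3 − 28) / (3407.3 + 900 − 2 × 28) = 900 × 3379.3 / 4251.3 ≈ 715.40 mm.
Far limit Df = s·(H − f)/(H − s) = 900 × (3407.3 − 28) / (3407.3 − 900) = 900 × 3379.3 / 2507.3 ≈ 1213.00 mm.
Depth of field = Df − Dn = 1213.00 − 715.40 ≈ 497.60 mm.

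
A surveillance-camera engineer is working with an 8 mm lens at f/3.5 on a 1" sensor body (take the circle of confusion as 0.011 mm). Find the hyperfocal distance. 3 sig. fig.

Hyperfocal distance H = f²/(N·c) + f = 8²/(3.5 × 0.011) + 8 = 64/0.0385 + 8 ≈ 1670.3 mm ≈ 1.67 m.

1.67 m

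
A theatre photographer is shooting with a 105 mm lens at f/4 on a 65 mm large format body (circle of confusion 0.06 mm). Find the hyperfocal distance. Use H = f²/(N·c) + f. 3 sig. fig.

Hyperfocal distance H = f²/(N·c) + f = 105²/(4 × 0.06) + 105 = 11025/0.24 + 105 ≈ 46042.5 mm ≈ 46.0 m.

46.0 m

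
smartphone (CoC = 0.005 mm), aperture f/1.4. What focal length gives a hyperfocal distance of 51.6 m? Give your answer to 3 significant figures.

From H = f²/(N·c) + f, with f ≪ H: f ≈ √(H·N·c) = √(51600 × 1.4 × 0.005) = √361.20 ≈ 19.01 mm.
The +f correction barely moves this — solving exactly, f² + N·c·f − N·c·H = 0 ⇒ f = (−N·c + √((N·c)² + 4·N·c·H))/2 = (−0.007 + √1444.8)/2 ≈ 19.002 mm, so f ≈ 19.0 mm.

19.0 mm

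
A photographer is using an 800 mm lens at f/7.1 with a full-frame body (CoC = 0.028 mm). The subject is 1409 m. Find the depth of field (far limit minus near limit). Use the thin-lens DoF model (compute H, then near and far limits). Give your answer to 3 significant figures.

1520 m

Hyperfocal distance H = f²/(N·c) + f = 800²/(7.1 × 0.028) + 800 = 640000/0.1988 + 800 ≈ 3220115.9 mm ≈ 3220 m.
Near limit Dn = s·(H − f)/(H + s − 2f) = 1409000 × (3220115.9 − 800) / (3220115.9 + 1409000 − 2 × 800) = 1409000 × 3219315.9 / 4627515.9 ≈ 980227 mm.
Far limit Df = s·(H − f)/(H − s) = 1409000 × (3220115.9 − 800) / (3220115.9 − 1409000) = 1409000 × 3219315.9 / 1811115.9 ≈ 2504542 mm.
Depth of field = Df − Dn = 2504542 − 980227 ≈ 1524315 mm ≈ 1520 m.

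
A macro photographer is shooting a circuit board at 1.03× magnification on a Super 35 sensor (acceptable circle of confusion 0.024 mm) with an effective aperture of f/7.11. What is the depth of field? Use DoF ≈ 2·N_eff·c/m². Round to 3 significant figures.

At magnification m, DoF ≈ 2·N_eff·c/m² = 2 × 7.11 × 0.024 / 1.03² = 0.3413 / 1.061 ≈ 0.322 mm.

0.322 mm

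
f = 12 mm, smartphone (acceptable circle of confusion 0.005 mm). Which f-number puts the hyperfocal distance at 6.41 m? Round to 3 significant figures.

f/4.50

Rearrange H = f²/(N·c) + f for N: N = f² / ((H − f)·c).
N = 12² / ((6410 − 12) × 0.005) = 144 / 31.99 ≈ 4.50.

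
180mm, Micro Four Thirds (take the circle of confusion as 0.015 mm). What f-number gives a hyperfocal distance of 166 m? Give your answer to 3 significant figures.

f/13

Rearrange H = f²/(N·c) + f for N: N = f² / ((H − f)·c).
N = 180² / ((166000 − 180) × 0.015) = 32400 / 2487 ≈ 13.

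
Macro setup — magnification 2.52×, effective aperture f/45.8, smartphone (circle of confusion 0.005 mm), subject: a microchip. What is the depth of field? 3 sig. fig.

At magnification m, DoF ≈ 2·N_eff·c/m² = 2 × 45.8 × 0.005 / 2.52² = 0.458 / 6.35 ≈ 0.0721 mm.

0.0721 mm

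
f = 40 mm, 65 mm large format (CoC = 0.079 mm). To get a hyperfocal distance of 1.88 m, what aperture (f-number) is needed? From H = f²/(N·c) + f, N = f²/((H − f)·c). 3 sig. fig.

f/11

Rearrange H = f²/(N·c) + f for N: N = f² / ((H − f)·c).
N = 40² / ((1880 − 40) × 0.079) = 1600 / 145.4 ≈ 11.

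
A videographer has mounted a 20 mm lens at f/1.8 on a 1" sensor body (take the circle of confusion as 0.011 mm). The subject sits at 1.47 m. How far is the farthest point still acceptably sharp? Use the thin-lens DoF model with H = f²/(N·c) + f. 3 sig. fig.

1.58 m

Hyperfocal distance H = f²/(N·c) + f = 20²/(1.8 × 0.011) + 20 = 400/0.0198 + 20 ≈ 20222.0 mm ≈ 20.22 m.
Far limit Df = s·(H − f)/(H − s) = 1470 × (20222.0 − 20) / (20222.0 − 1470) = 1470 × 20202.0 / 18752.0 ≈ 1583.7 mm ≈ 1.58 m.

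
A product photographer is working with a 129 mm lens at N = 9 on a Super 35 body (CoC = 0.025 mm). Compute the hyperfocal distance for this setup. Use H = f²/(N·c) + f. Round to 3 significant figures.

Hyperfocal distance H = f²/(N·c) + f = 129²/(9 × 0.025) + 129 = 16641/0.225 + 129 ≈ 74089.0 mm ≈ 74.1 m.

74.1 m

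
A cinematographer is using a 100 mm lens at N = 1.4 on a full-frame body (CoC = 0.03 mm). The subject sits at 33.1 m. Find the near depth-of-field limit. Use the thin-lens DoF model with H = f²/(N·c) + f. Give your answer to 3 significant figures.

Hyperfocal distance H = f²/(N·c) + f = 100²/(1.4 × 0.03) + 100 = 10000/0.042 + 100 ≈ 238195.2 mm ≈ 238.2 m.
Near limit Dn = s·(H − f)/(H + s − 2f) = 33100 × (238195.2 − 100) / (238195.2 + 33100 − 2 × 100) = 33100 × 238095.2 / 271095.2 ≈ 29071 mm ≈ 29.1 m.

29.1 m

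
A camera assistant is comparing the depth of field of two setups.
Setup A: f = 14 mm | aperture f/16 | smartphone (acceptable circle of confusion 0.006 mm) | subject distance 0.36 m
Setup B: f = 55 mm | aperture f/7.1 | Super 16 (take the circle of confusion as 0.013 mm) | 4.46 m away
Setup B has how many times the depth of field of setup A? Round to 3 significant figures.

9.72

Setup A: H = 14²/(16×0.006) + 14 ≈ 2055.7 mm; DoF = Df − Dn = 433.46 − 307.83 ≈ 125.63 mm.
Setup B: H = 55²/(7.1×0.013) + 55 ≈ 32828.6 mm; DoF = Df − Dn = 5152.5 − 3931.6 ≈ 1220.9 mm.
Ratio = 1220.9 / 125.63 ≈ 9.72.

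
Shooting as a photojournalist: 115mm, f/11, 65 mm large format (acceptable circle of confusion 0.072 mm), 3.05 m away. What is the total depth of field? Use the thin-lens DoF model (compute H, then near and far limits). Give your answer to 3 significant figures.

Hyperfocal distance H = f²/(N·c) + f = 115²/(11 × 0.072) + 115 = 13225/0.792 + 115 ≈ 16813.2 mm ≈ 16.81 m.
Near limit Dn = s·(H − f)/(H + s − 2f) = 3050 × (16813.2 − 115) / (16813.2 + 3050 − 2 × 115) = 3050 × 16698.2 / 19633.2 ≈ 2594.1 mm.
Far limit Df = s·(H − f)/(H − s) = 3050 × (16813.2 − 115) / (16813.2 − 3050) = 3050 × 16698.2 / 13763.2 ≈ 3700.4 mm.
Depth of field = Df − Dn = 3700.4 − 2594.1 ≈ 1106.3 mm ≈ 1.11 m.

1.11 m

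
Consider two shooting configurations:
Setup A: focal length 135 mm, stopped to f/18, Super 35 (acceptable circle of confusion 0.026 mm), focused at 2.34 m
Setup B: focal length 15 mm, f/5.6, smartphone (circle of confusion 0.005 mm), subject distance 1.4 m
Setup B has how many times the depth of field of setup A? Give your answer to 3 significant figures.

Setup A: H = 135²/(18×0.026) + 135 ≈ 39077.3 mm; DoF = Df − Dn = 2480.45 − 2214.60 ≈ 265.85 mm.
Setup B: H = 15²/(5.6×0.005) + 15 ≈ 8050.7 mm; DoF = Df − Dn = 1691.55 − 1194.18 ≈ 497.37 mm.
Ratio = 497.37 / 265.85 ≈ 1.87.

1.87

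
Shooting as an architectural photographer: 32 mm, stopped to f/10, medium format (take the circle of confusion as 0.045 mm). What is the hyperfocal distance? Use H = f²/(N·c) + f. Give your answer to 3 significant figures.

Hyperfocal distance H = f²/(N·c) + f = 32²/(10 × 0.045) + 32 = 1024/0.45 + 32 ≈ 2307.6 mm ≈ 2.31 m.

2.31 m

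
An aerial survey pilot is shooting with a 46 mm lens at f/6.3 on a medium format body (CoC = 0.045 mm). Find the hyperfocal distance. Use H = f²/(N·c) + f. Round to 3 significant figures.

Hyperfocal distance H = f²/(N·c) + f = 46²/(6.3 × 0.045) + 46 = 2116/0.2835 + 46 ≈ 7509.8 mm ≈ 7.51 m.

7.51 m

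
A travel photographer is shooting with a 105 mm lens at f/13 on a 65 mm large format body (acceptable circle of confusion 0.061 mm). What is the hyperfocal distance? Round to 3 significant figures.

14.0 m

Hyperfocal distance H = f²/(N·c) + f = 105²/(13 × 0.061) + 105 = 11025/0.793 + 105 ≈ 14007.9 mm ≈ 14.0 m.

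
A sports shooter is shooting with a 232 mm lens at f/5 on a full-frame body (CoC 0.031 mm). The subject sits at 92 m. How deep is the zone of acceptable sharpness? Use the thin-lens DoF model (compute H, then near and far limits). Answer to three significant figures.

Hyperfocal distance H = f²/(N·c) + f = 232²/(5 × 0.031) + 232 = 53824/0.155 + 232 ≈ 347483.6 mm ≈ 347.5 m.
Near limit Dn = s·(H − f)/(H + s − 2f) = 92000 × (347483.6 − 232) / (347483.6 + 92000 − 2 × 232) = 92000 × 347251.6 / 439019.6 ≈ 72769 mm.
Far limit Df = s·(H − f)/(H − s) = 92000 × (347483.6 − 232) / (347483.6 − 92000) = 92000 × 347251.6 / 255483.6 ≈ 125046 mm.
Depth of field = Df − Dn = 125046 − 72769 ≈ 52277 mm ≈ 52.3 m.

52.3 m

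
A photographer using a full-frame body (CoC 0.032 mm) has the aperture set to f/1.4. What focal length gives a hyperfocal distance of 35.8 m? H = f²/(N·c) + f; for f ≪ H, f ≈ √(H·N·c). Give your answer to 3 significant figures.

40.0 mm

From H = f²/(N·c) + f, with f ≪ H: f ≈ √(H·N·c) = √(35800 × 1.4 × 0.032) = √1603.8 ≈ 40.05 mm.
Exact: f² + N·c·f − N·c·H = 0 ⇒ f = (−N·c + √((N·c)² + 4·N·c·H))/2 = (−0.0448 + √6415.4)/2 ≈ 40.026 mm ≈ 40.0 mm.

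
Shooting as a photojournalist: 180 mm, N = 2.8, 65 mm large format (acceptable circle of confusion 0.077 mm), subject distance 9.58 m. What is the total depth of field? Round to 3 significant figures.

1.20 m

Hyperfocal distance H = f²/(N·c) + f = 180²/(2.8 × 0.077) + 180 = 32400/0.2156 + 180 ≈ 150458.3 mm ≈ 150.5 m.
Near limit Dn = s·(H − f)/(H + s − 2f) = 9580 × (150458.3 − 180) / (150458.3 + 9580 − 2 × 180) = 9580 × 150278.3 / 159678.3 ≈ 9016.0 mm.
Far limit Df = s·(H − f)/(H − s) = 9580 × (150458.3 − 180) / (150458.3 − 9580) = 9580 × 150278.3 / 140878.3 ≈ 10219.2 mm.
Depth of field = Df − Dn = 10219.2 − 9016.0 ≈ 1203.2 mm ≈ 1.20 m.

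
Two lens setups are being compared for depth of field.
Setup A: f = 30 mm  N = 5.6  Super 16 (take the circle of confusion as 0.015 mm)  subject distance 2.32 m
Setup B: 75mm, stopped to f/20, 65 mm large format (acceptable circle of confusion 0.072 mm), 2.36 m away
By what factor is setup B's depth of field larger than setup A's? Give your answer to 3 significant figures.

Setup A: H = 30²/(5.6×0.015) + 30 ≈ 10744.3 mm; DoF = Df − Dn = 2950.7 − 1911.5 ≈ 1039.2 mm.
Setup B: H = 75²/(20×0.072) + 75 ≈ 3981.2 mm; DoF = Df − Dn = 5686.2 − 1489.0 ≈ 4197.2 mm.
Ratio = 4197.2 / 1039.2 ≈ 4.04.

4.04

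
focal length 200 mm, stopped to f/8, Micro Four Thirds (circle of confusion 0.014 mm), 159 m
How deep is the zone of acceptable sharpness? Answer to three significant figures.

Hyperfocal distance H = f²/(N·c) + f = 200²/(8 × 0.014) + 200 = 40000/0.112 + 200 ≈ 357342.9 mm ≈ 357.3 m.
Near limit Dn = s·(H − f)/(H + s − 2f) = 159000 × (357342.9 − 200) / (357342.9 + 159000 − 2 × 200) = 159000 × 357142.9 / 515942.9 ≈ 110062 mm.
Far limit Df = s·(H − f)/(H − s) = 159000 × (357342.9 − 200) / (357342.9 − 159000) = 159000 × 357142.9 / 198342.9 ≈ 286301 mm.
Depth of field = Df − Dn = 286301 − 110062 ≈ 176239 mm ≈ 176 m.

176 m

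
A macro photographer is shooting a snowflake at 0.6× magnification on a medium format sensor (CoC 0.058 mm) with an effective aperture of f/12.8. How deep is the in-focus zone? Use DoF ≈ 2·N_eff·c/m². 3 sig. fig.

4.12 mm

At magnification m, DoF ≈ 2·N_eff·c/m² = 2 × 12.8 × 0.058 / 0.6² = 1.485 / 0.36 ≈ 4.12 mm.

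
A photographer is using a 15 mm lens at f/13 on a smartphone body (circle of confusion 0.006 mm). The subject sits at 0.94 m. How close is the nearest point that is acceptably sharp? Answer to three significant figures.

0.712 m

Hyperfocal distance H = f²/(N·c) + f = 15²/(13 × 0.006) + 15 = 225/0.078 + 15 ≈ 2899.6 mm ≈ 2.900 m.
Near limit Dn = s·(H − f)/(H + s − 2f) = 940 × (2899.6 − 15) / (2899.6 + 940 − 2 × 15) = 940 × 2884.6 / 3809.6 ≈ 711.76 mm ≈ 0.712 m.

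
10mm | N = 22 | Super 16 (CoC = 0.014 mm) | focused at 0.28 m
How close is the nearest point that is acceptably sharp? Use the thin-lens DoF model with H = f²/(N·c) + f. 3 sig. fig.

Hyperfocal distance H = f²/(N·c) + f = 10²/(22 × 0.014) + 10 = 100/0.308 + 10 ≈ 334.7 mm ≈ 0.335 m.
Near limit Dn = s·(H − f)/(H + s − 2f) = 280 × (334.7 − 10) / (334.7 + 280 − 2 × 10) = 280 × 324.7 / 594.7 ≈ 152.87 mm.

153 mm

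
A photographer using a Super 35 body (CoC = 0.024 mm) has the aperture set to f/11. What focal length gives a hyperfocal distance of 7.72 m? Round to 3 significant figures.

45.0 mm

From H = f²/(N·c) + f, with f ≪ H: f ≈ √(H·N·c) = √(7720 × 11 × 0.024) = √2038.1 ≈ 45.15 mm.
Exact: f² + N·c·f − N·c·H = 0 ⇒ f = (−N·c + √((N·c)² + 4·N·c·H))/2 = (−0.264 + √8152.4)/2 ≈ 45.013 mm ≈ 45.0 mm.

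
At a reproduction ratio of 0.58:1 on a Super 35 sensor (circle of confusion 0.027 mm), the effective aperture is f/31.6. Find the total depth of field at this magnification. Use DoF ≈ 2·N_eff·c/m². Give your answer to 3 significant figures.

At magnification m, DoF ≈ 2·N_eff·c/m² = 2 × 31.6 × 0.027 / 0.58² = 1.706 / 0.3364 ≈ 5.07 mm.

5.07 mm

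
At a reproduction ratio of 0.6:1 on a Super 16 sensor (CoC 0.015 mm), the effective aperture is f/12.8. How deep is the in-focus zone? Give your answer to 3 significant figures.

1.07 mm

At magnification m, DoF ≈ 2·N_eff·c/m² = 2 × 12.8 × 0.015 / 0.6² = 0.384 / 0.36 ≈ 1.07 mm.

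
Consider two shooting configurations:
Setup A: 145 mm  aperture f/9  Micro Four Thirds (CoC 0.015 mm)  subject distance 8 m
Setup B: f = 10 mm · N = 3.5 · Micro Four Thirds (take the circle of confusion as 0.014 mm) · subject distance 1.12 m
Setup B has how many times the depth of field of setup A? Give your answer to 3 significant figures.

Setup A: H = 145²/(9×0.015) + 145 ≈ 155885.7 mm; DoF = Df − Dn = 8424.92 − 7615.88 ≈ 809.04 mm.
Setup B: H = 10²/(3.5×0.014) + 10 ≈ 2050.8 mm; DoF = Df − Dn = 2455.6 − 725.4 ≈ 1730.2 mm.
Ratio = 1730.2 / 809.04 ≈ 2.14.

2.14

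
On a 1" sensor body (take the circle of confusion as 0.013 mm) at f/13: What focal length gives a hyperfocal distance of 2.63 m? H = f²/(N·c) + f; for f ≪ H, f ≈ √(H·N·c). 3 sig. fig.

From H = f²/(N·c) + f, with f ≪ H: f ≈ √(H·N·c) = √(2630 × 13 × 0.013) = √444.47 ≈ 21.08 mm.
Exact: f² + N·c·f − N·c·H = 0 ⇒ f = (−N·c + √((N·c)² + 4·N·c·H))/2 = (−0.169 + √1777.9)/2 ≈ 20.998 mm ≈ 21.0 mm.

21.0 mm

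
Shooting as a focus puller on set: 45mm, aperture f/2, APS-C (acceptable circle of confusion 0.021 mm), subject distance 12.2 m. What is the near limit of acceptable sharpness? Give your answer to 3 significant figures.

Hyperfocal distance H = f²/(N·c) + f = 45²/(2 × 0.021) + 45 = 2025/0.042 + 45 ≈ 48259.3 mm ≈ 48.26 m.
Near limit Dn = s·(H − f)/(H + s − 2f) = 12200 × (48259.3 − 45) / (48259.3 + 12200 − 2 × 45) = 12200 × 48214.3 / 60369.3 ≈ 9743.6 mm ≈ 9.74 m.

9.74 m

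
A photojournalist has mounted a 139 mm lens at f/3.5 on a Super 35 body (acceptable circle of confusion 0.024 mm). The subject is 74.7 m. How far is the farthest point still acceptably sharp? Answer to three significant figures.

Hyperfocal distance H = f²/(N·c) + f = 139²/(3.5 × 0.024) + 139 = 19321/0.084 + 139 ≈ 230150.9 mm ≈ 230.2 m.
Far limit Df = s·(H − f)/(H − s) = 74700 × (230150.9 − 139) / (230150.9 − 74700) = 74700 × 230011.9 / 155450.9 ≈ 110529 mm ≈ 111 m.

111 m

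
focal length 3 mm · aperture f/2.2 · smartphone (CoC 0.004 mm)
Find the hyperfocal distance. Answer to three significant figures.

1.03 m

Hyperfocal distance H = f²/(N·c) + f = 3²/(2.2 × 0.004) + 3 = 9/0.0088 + 3 ≈ 1025.7 mm ≈ 1.03 m.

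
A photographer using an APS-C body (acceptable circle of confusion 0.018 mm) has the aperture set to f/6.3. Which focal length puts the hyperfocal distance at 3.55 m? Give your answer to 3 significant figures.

From H = f²/(N·c) + f, with f ≪ H: f ≈ √(H·N·c) = √(3550 × 6.3 × 0.018) = √402.57 ≈ 20.06 mm.
Exact: f² + N·c·f − N·c·H = 0 ⇒ f = (−N·c + √((N·c)² + 4·N·c·H))/2 = (−0.1134 + √1610.3)/2 ≈ 20.008 mm ≈ 20.0 mm.

20.0 mm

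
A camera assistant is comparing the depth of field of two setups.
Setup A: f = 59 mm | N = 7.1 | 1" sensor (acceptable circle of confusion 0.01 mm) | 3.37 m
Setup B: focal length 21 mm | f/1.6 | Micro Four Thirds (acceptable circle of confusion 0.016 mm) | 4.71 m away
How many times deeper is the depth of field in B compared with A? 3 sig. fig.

6.06

Setup A: H = 59²/(7.1×0.01) + 59 ≈ 49087.2 mm; DoF = Df − Dn = 3614.07 − 3156.81 ≈ 457.26 mm.
Setup B: H = 21²/(1.6×0.016) + 21 ≈ 17247.6 mm; DoF = Df − Dn = 6471.5 − 3702.3 ≈ 2769.2 mm.
Ratio = 2769.2 / 457.26 ≈ 6.06.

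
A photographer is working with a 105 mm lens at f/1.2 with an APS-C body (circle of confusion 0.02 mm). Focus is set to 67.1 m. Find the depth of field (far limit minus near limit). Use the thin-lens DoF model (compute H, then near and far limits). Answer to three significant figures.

Hyperfocal distance H = f²/(N·c) + f = 105²/(1.2 × 0.02) + 105 = 11025/0.024 + 105 ≈ 459480.0 mm ≈ 459.5 m.
Near limit Dn = s·(H − f)/(H + s − 2f) = 67100 × (459480.0 − 105) / (459480.0 + 67100 − 2 × 105) = 67100 × 459375.0 / 526370.0 ≈ 58560 mm.
Far limit Df = s·(H − f)/(H − s) = 67100 × (459480.0 − 105) / (459480.0 − 67100) = 67100 × 459375.0 / 392380.0 ≈ 78557 mm.
Depth of field = Df − Dn = 78557 − 58560 ≈ 19997 mm ≈ 20.0 m.

20.0 m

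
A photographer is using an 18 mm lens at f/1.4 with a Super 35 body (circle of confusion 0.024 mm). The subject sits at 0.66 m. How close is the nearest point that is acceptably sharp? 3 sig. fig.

0.619 m

Hyperfocal distance H = f²/(N·c) + f = 18²/(1.4 × 0.024) + 18 = 324/0.0336 + 18 ≈ 9660.9 mm ≈ 9.661 m.
Near limit Dn = s·(H − f)/(H + s − 2f) = 660 × (9660.9 − 18) / (9660.9 + 660 − 2 × 18) = 660 × 9642.9 / 10284.9 ≈ 618.80 mm ≈ 0.619 m.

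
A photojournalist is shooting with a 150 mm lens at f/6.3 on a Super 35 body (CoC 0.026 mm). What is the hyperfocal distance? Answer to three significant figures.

138 m

Hyperfocal distance H = f²/(N·c) + f = 150²/(6.3 × 0.026) + 150 = 22500/0.1638 + 150 ≈ 137512.6 mm ≈ 138 m.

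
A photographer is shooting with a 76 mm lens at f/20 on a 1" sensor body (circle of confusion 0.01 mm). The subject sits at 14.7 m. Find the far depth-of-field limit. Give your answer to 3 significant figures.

29.8 m

Hyperfocal distance H = f²/(N·c) + f = 76²/(20 × 0.01) + 76 = 5776/0.2 + 76 ≈ 28956.0 mm ≈ 28.96 m.
Far limit Df = s·(H − f)/(H − s) = 14700 × (28956.0 − 76) / (28956.0 − 14700) = 14700 × 28880.0 / 14256.0 ≈ 29779 mm ≈ 29.8 m.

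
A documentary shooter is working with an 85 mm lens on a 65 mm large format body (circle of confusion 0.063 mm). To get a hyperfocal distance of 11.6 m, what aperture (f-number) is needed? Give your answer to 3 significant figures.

f/9.96

Rearrange H = f²/(N·c) + f for N: N = f² / ((H − f)·c).
N = 85² / ((11600 − 85) × 0.063) = 7225 / 725.4 ≈ 9.96.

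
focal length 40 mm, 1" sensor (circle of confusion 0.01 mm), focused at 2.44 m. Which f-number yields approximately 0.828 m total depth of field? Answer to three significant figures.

f/11

Write h = H − f = f²/(N·c). The thin-lens limits are Dn = s·h/(h + (s−f)) and Df = s·h/(h − (s−f)), so DoF = Df − Dn = 2·s·(s−f)·h / (h² − (s−f)²).
That is a quadratic in h: DoF·h² − 2·s·(s−f)·h − DoF·(s−f)² = 0 ⇒ h = (s−f)·(s + √(s² + DoF²)) / DoF = 2400 × (2440 + √(2440² + 828²)) / 828 = 2400 × (2440 + 2576.66) / 828 ≈ 14541 mm.
Then N = f²/(c·h) = 40² / (0.01 × 14541) = 1600 / 145.41 ≈ 11.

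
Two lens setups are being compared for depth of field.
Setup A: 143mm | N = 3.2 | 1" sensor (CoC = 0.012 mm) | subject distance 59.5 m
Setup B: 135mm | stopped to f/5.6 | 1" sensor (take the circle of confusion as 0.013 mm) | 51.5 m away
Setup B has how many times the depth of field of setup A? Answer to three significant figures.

1.64

Setup A: H = 143²/(3.2×0.012) + 143 ≈ 532669.0 mm; DoF = Df − Dn = 66964 − 53533 ≈ 13431 mm.
Setup B: H = 135²/(5.6×0.013) + 135 ≈ 250478.4 mm; DoF = Df − Dn = 64794 − 42732 ≈ 22062 mm.
Ratio = 22062 / 13431 ≈ 1.64.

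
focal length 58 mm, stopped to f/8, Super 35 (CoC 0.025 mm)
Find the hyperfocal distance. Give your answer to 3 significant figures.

16.9 m

Hyperfocal distance H = f²/(N·c) + f = 58²/(8 × 0.025) + 58 = 3364/0.2 + 58 ≈ 16878.0 mm ≈ 16.9 m.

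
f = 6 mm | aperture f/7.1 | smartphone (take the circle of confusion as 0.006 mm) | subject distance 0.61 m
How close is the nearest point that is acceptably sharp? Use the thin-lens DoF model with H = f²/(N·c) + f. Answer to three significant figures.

Hyperfocal distance H = f²/(N·c) + f = 6²/(7.1 × 0.006) + 6 = 36/0.0426 + 6 ≈ 851.1 mm ≈ 0.851 m.
Near limit Dn = s·(H − f)/(H + s − 2f) = 610 × (851.1 − 6) / (851.1 + 610 − 2 × 6) = 610 × 845.1 / 1449.1 ≈ 355.74 mm.

356 mm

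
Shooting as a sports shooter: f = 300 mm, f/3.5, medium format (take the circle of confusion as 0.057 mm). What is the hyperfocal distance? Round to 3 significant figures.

451 m

Hyperfocal distance H = f²/(N·c) + f = 300²/(3.5 × 0.057) + 300 = 90000/0.1995 + 300 ≈ 451427.8 mm ≈ 451 m.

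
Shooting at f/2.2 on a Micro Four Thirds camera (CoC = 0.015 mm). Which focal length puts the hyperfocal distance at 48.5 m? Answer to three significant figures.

From H = f²/(N·c) + f, with f ≪ H: f ≈ √(H·N·c) = √(48500 × 2.2 × 0.015) = √1600.5 ≈ 40.01 mm.
The +f correction barely moves this — solving exactly, f² + N·c·f − N·c·H = 0 ⇒ f = (−N·c + √((N·c)² + 4·N·c·H))/2 = (−0.033 + √6402.0)/2 ≈ 39.990 mm, so f ≈ 40.0 mm.

40.0 mm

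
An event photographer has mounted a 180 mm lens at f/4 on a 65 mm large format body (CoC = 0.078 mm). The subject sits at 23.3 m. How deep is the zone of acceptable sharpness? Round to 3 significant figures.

10.9 m

Hyperfocal distance H = f²/(N·c) + f = 180²/(4 × 0.078) + 180 = 32400/0.312 + 180 ≈ 104026.2 mm ≈ 104.0 m.
Near limit Dn = s·(H − f)/(H + s − 2f) = 23300 × (104026.2 − 180) / (104026.2 + 23300 − 2 × 180) = 23300 × 103846.2 / 126966.2 ≈ 19057 mm.
Far limit Df = s·(H − f)/(H − s) = 23300 × (104026.2 − 180) / (104026.2 − 23300) = 23300 × 103846.2 / 80726.2 ≈ 29973 mm.
Depth of field = Df − Dn = 29973 − 19057 ≈ 10916 mm ≈ 10.9 m.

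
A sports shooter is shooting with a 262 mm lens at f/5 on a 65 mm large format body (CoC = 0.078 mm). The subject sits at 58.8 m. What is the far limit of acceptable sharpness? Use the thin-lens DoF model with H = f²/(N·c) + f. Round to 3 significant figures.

Hyperfocal distance H = f²/(N·c) + f = 262²/(5 × 0.078) + 262 = 68644/0.39 + 262 ≈ 176272.3 mm ≈ 176.3 m.
Far limit Df = s·(H − f)/(H − s) = 58800 × (176272.3 − 262) / (176272.3 − 58800) = 58800 × 176010.3 / 117472.3 ≈ 88101 mm ≈ 88.1 m.

88.1 m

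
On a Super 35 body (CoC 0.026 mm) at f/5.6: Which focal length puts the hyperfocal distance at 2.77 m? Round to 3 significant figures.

20.0 mm

From H = f²/(N·c) + f, with f ≪ H: f ≈ √(H·N·c) = √(2770 × 5.6 × 0.026) = √403.31 ≈ 20.08 mm.
Exact: f² + N·c·f − N·c·H = 0 ⇒ f = (−N·c + √((N·c)² + 4·N·c·H))/2 = (−0.1456 + √1613.3)/2 ≈ 20.010 mm ≈ 20.0 mm.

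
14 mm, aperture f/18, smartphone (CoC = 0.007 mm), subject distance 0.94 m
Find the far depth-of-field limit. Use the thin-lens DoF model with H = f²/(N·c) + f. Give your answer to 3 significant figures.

Hyperfocal distance H = f²/(N·c) + f = 14²/(18 × 0.007) + 14 = 196/0.126 + 14 ≈ 1569.6 mm ≈ 1.570 m.
Far limit Df = s·(H − f)/(H − s) = 940 × (1569.6 − 14) / (1569.6 − 940) = 940 × 1555.6 / 629.6 ≈ 2322.6 mm ≈ 2.32 m.

2.32 m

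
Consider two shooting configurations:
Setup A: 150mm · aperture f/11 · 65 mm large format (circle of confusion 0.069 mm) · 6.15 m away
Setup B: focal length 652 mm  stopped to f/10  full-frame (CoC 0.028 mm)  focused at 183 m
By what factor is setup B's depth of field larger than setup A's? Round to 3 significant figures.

Setup A: H = 150²/(11×0.069) + 150 ≈ 29794.3 mm; DoF = Df − Dn = 7710.6 − 5114.8 ≈ 2595.8 mm.
Setup B: H = 652²/(10×0.028) + 652 ≈ 1518880.6 mm; DoF = Df − Dn = 207980 − 163377 ≈ 44603 mm.
Ratio = 44603 / 2595.8 ≈ 17.2.

17.2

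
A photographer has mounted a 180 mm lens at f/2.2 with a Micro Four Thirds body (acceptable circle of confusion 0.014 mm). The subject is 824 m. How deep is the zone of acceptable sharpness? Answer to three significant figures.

Hyperfocal distance H = f²/(N·c) + f = 180²/(2.2 × 0.014) + 180 = 32400/0.0308 + 180 ≈ 1052128.1 mm ≈ 1052 m.
Near limit Dn = s·(H − f)/(H + s − 2f) = 824000 × (1052128.1 − 180) / (1052128.1 + 824000 − 2 × 180) = 824000 × 1051948.1 / 1875768.1 ≈ 462107 mm.
Far limit Df = s·(H − f)/(H − s) = 824000 × (1052128.1 − 180) / (1052128.1 − 824000) = 824000 × 1051948.1 / 228128.1 ≈ 3799643 mm.
Depth of field = Df − Dn = 3799643 − 462107 ≈ 3337536 mm ≈ 3340 m.

3340 m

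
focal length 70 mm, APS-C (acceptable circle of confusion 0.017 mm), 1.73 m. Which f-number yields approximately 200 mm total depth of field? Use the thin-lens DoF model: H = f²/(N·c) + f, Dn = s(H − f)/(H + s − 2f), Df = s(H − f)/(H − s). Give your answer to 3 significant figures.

Write h = H − f = f²/(N·c). The thin-lens limits are Dn = s·h/(h + (s−f)) and Df = s·h/(h − (s−f)), so DoF = Df − Dn = 2·s·(s−f)·h / (h² − (s−f)²).
That is a quadratic in h: DoF·h² − 2·s·(s−f)·h − DoF·(s−f)² = 0 ⇒ h = (s−f)·(s + √(s² + DoF²)) / DoF = 1660 × (1730 + √(1730² + 200²)) / 200 = 1660 × (1730 + 1741.52) / 200 ≈ 28814 mm.
Then N = f²/(c·h) = 70² / (0.017 × 28814) = 4900 / 489.83 ≈ 10.

f/10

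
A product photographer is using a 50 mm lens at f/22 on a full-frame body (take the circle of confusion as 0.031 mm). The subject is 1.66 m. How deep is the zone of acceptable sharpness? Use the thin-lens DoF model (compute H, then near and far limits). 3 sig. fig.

1.81 m

Hyperfocal distance H = f²/(N·c) + f = 50²/(22 × 0.031) + 50 = 2500/0.682 + 50 ≈ 3715.7 mm ≈ 3.716 m.
Near limit Dn = s·(H − f)/(H + s − 2f) = 1660 × (3715.7 − 50) / (3715.7 + 1660 − 2 × 50) = 1660 × 3665.7 / 5275.7 ≈ 1153.4 mm.
Far limit Df = s·(H − f)/(H − s) = 1660 × (3715.7 − 50) / (3715.7 − 1660) = 1660 × 3665.7 / 2055.7 ≈ 2960.1 mm.
Depth of field = Df − Dn = 2960.1 − 1153.4 ≈ 1806.7 mm ≈ 1.81 m.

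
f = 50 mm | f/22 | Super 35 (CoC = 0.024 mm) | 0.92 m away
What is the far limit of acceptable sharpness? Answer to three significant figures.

Hyperfocal distance H = f²/(N·c) + f = 50²/(22 × 0.024) + 50 = 2500/0.528 + 50 ≈ 4784.8 mm ≈ 4.785 m.
Far limit Df = s·(H − f)/(H − s) = 920 × (4784.8 − 50) / (4784.8 − 920) = 920 × 4734.8 / 3864.8 ≈ 1127.1 mm ≈ 1.13 m.

1.13 m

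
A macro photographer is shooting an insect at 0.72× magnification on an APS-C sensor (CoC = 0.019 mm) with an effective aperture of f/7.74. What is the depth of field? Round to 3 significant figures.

At magnification m, DoF ≈ 2·N_eff·c/m² = 2 × 7.74 × 0.019 / 0.72² = 0.2941 / 0.5184 ≈ 0.567 mm.

0.567 mm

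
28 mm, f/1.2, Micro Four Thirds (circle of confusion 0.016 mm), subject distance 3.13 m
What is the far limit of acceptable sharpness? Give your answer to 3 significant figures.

Hyperfocal distance H = f²/(N·c) + f = 28²/(1.2 × 0.016) + 28 = 784/0.0192 + 28 ≈ 40861.3 mm ≈ 40.86 m.
Far limit Df = s·(H − f)/(H − s) = 3130 × (40861.3 − 28) / (40861.3 − 3130) = 3130 × 40833.3 / 37731.3 ≈ 3387.3 mm ≈ 3.39 m.

3.39 m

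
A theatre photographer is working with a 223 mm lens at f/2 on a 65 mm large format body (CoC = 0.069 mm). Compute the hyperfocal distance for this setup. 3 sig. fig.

361 m

Hyperfocal distance H = f²/(N·c) + f = 223²/(2 × 0.069) + 223 = 49729/0.138 + 223 ≈ 360578.1 mm ≈ 361 m.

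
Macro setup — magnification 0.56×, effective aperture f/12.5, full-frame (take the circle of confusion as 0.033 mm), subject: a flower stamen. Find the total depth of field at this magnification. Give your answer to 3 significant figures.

At magnification m, DoF ≈ 2·N_eff·c/m² = 2 × 12.5 × 0.033 / 0.56² = 0.825 / 0.3136 ≈ 2.63 mm.

2.63 mm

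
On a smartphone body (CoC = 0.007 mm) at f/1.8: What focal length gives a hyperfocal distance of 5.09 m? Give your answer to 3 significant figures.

From H = f²/(N·c) + f, with f ≪ H: f ≈ √(H·N·c) = √(5090 × 1.8 × 0.007) = √64.134 ≈ 8.008 mm.
Exact: f² + N·c·f − N·c·H = 0 ⇒ f = (−N·c + √((N·c)² + 4·N·c·H))/2 = (−0.0126 + √256.54)/2 ≈ 8.0021 mm ≈ 8.00 mm.

8.00 mm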